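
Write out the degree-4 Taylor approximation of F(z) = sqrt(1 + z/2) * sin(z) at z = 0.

-13*z^4/384 - 19*z^3/96 + z^2/4 + z

Take the Cauchy product of the two expansions.
F(0) = 0
F′(0) = 1
F′′(0) = 1/2
F′′′(0) = -19/16
F^(4)(0) = -13/16
Dividing each by k! gives the coefficients c_0, ..., c_4.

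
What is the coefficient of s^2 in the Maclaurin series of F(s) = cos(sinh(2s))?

Compose series: expand the inner function first, then feed it into the outer expansion.
F(0) = 1
F′(0) = 0
F′′(0) = -4

-2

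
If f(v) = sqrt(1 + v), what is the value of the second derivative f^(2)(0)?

-1/4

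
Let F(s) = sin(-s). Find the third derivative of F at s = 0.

The coefficient of s^3 in the expansion is 1/6, so F′′′(0) = 3! * (1/6) = 1.

1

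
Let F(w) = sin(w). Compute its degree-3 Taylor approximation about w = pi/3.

Apply the Taylor formula c_k = f^(k)(a)/k!.
[(w - pi/3)^0] = sqrt(3)/2;  [(w - pi/3)^1] = 1/2;  [(w - pi/3)^2] = -sqrt(3)/4;  [(w - pi/3)^3] = -1/12.

-(w - pi/3)^3/12 - sqrt(3)*(w - pi/3)^2/4 + (w - pi/3)/2 + sqrt(3)/2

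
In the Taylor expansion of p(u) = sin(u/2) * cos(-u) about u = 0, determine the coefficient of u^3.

-13/48

Write out both Maclaurin series and multiply, keeping only the needed powers.
p(0) = 0
p′(0) = 1/2
p′′(0) = 0
p′′′(0) = -13/8
So c_3 = p′′′(0)/3! = -13/48.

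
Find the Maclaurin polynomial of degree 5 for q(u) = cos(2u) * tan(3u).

Take the Cauchy product of the two expansions.
[u^0] = 0;  [u^1] = 3;  [u^2] = 0;  [u^3] = 3;  [u^4] = 0;  [u^5] = 82/5.

82*u^5/5 + 3*u^3 + 3*u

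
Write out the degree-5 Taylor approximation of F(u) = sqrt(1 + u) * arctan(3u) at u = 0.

31749*u^5/640 - 69*u^4/16 - 75*u^3/8 + 3*u^2/2 + 3*u

Take the Cauchy product of the two expansions.
[u^0] = 0;  [u^1] = 3;  [u^2] = 3/2;  [u^3] = -75/8;  [u^4] = -69/16;  [u^5] = 31749/640.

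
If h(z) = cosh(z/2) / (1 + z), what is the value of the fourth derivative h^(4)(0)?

433/16

Write out both Maclaurin series and multiply, keeping only the needed powers.
From the series, [z^4] h = 433/384; multiply by 4! = 24 to get 433/16.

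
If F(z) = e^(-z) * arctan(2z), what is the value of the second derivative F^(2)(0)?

Multiply the two series term by term and collect like powers.
The coefficient of z^2 in the expansion is -2, so F′′(0) = 2! * (-2) = -4.

-4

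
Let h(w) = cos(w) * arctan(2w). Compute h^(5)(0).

938

Write out both Maclaurin series and multiply, keeping only the needed powers.
The coefficient of w^5 in the expansion is 469/60, so h^(5)(0) = 5! * (469/60) = 938.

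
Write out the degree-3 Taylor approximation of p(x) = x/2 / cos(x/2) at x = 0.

x^3/16 + x/2

Divide the numerator series by the denominator series (power-series long division).
p(0) = 0
p′(0) = 1/2
p′′(0) = 0
p′′′(0) = 3/8
Dividing each by k! gives the coefficients c_0, ..., c_3.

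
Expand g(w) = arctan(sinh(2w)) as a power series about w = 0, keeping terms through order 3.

Compose series: expand the inner function first, then feed it into the outer expansion.
g(0) = 0
g′(0) = 2
g′′(0) = 0
g′′′(0) = -8

-4*w^3/3 + 2*w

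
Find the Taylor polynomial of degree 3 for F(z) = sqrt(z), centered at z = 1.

(z - 1)^3/16 - (z - 1)^2/8 + (z - 1)/2 + 1

F(1) = 1
F′(1) = 1/2
F′′(1) = -1/4
F′′′(1) = 3/8
The Taylor polynomial is Σ F^(k)(1)/k! · (z - 1)^k.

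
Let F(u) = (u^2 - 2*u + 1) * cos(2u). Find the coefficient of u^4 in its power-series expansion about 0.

-4/3

Multiply each power in the prefactor through the base expansion.
So c_4 = F^(4)(0)/4! = -4/3.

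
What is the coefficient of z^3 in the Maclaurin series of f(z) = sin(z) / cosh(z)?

Write the quotient as an unknown series and match coefficients against numerator = denominator · series.
f(0) = 0
f′(0) = 1
f′′(0) = 0
f′′′(0) = -4

-2/3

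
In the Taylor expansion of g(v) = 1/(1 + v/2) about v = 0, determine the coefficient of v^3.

-1/8

Use the known series and substitute for the argument.
g(0) = 1
g′(0) = -1/2
g′′(0) = 1/2
g′′′(0) = -3/4
So c_3 = g′′′(0)/3! = -1/8.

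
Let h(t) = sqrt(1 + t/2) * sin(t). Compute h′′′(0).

-19/16

Multiply the two series term by term and collect like powers.
The coefficient of t^3 in the expansion is -19/96, so h′′′(0) = 3! * (-19/96) = -19/16.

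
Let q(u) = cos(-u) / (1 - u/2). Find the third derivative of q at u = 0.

-3/4

Write out both Maclaurin series and multiply, keeping only the needed powers.
The coefficient of u^3 in the expansion is -1/8, so q′′′(0) = 3! * (-1/8) = -3/4.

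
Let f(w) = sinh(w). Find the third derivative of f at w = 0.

1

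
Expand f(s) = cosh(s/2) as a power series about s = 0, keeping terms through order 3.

s^2/8 + 1

[s^0] = 1;  [s^1] = 0;  [s^2] = 1/8;  [s^3] = 0.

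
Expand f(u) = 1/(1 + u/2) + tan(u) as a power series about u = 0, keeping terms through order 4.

u^4/16 + 5*u^3/24 + u^2/4 + u/2 + 1

Expand each term separately and add.
[u^0] = 1;  [u^1] = 1/2;  [u^2] = 1/4;  [u^3] = 5/24;  [u^4] = 1/16.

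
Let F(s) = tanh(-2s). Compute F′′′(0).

16

The coefficient of s^3 in the expansion is 8/3, so F′′′(0) = 3! * (8/3) = 16.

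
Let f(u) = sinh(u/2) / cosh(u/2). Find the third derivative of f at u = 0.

Divide the numerator series by the denominator series (power-series long division).
The coefficient of u^3 in the expansion is -1/24, so f′′′(0) = 3! * (-1/24) = -1/4.

-1/4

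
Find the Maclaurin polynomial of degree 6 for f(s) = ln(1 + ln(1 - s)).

Substitute the inner expansion into the outer series and collect powers.
[s^0] = 0;  [s^1] = -1;  [s^2] = -1;  [s^3] = -7/6;  [s^4] = -35/24;  [s^5] = -19/10;  [s^6] = -917/360.

-917*s^6/360 - 19*s^5/10 - 35*s^4/24 - 7*s^3/6 - s^2 - s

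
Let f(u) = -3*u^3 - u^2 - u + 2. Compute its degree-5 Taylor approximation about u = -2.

Apply the Taylor formula c_k = f^(k)(a)/k!.
f(-2) = 24
f′(-2) = -33
f′′(-2) = 34
f′′′(-2) = -18
f^(4)(-2) = 0
f^(5)(-2) = 0

-3*(u + 2)^3 + 17*(u + 2)^2 - 33*(u + 2) + 24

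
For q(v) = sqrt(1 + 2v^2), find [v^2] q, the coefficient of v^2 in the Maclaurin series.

Apply the Taylor formula c_k = f^(k)(a)/k!.
q(0) = 1
q′(0) = 0
q′′(0) = 2

1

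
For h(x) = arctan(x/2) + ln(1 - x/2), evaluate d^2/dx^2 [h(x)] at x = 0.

-1/4

Add the two expansions coefficient-wise.
From the series, [x^2] h = -1/8; multiply by 2! = 2 to get -1/4.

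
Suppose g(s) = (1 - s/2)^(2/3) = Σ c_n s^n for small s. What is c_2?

-1/36

Compute the successive derivatives at the expansion point and divide by k!.
g(0) = 1
g′(0) = -1/3
g′′(0) = -1/18
Then c_k = g^(k)(0)/k! gives each Taylor coefficient.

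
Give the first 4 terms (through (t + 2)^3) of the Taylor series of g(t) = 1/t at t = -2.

-(t + 2)^3/16 - (t + 2)^2/8 - (t + 2)/4 - 1/2

Use the known series and substitute for the argument.
g(-2) = -1/2
g′(-2) = -1/4
g′′(-2) = -1/4
g′′′(-2) = -3/8
The Taylor polynomial is Σ g^(k)(-2)/k! · (t + 2)^k.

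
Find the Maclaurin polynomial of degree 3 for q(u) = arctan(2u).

-8*u^3/3 + 2*u

Differentiate repeatedly and evaluate at the center.
[u^0] = 0;  [u^1] = 2;  [u^2] = 0;  [u^3] = -8/3.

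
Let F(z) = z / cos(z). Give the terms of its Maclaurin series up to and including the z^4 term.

Invert the denominator's series and multiply.

z^3/2 + z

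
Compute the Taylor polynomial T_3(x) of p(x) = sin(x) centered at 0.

p(0) = 0
p′(0) = 1
p′′(0) = 0
p′′′(0) = -1

-x^3/6 + x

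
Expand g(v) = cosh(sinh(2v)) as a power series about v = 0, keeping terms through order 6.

148*v^6/45 + 10*v^4/3 + 2*v^2 + 1

Compose series: expand the inner function first, then feed it into the outer expansion.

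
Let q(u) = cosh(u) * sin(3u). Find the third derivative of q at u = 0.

Multiply the two series term by term and collect like powers.
The coefficient of u^3 in the expansion is -3, so q′′′(0) = 3! * (-3) = -18.

-18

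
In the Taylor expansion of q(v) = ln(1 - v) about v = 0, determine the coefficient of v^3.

-1/3

[v^0] = 0;  [v^1] = -1;  [v^2] = -1/2;  [v^3] = -1/3.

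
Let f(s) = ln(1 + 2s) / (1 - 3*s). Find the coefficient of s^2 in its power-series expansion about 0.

Use 1/(1 - r) = Σ r^k on the denominator, then take the Cauchy product.
[s^0] = 0;  [s^1] = 2;  [s^2] = 4.

4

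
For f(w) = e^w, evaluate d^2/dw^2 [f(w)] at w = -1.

Differentiate repeatedly and evaluate at the center.
The coefficient of (w + 1)^2 in the expansion is e^(-1)/2, so f′′(-1) = 2! * (e^(-1)/2) = e^(-1).

e^(-1)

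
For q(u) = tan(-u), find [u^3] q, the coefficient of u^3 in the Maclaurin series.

-1/3

Use the known series and substitute for the argument.
q(0) = 0
q′(0) = -1
q′′(0) = 0
q′′′(0) = -2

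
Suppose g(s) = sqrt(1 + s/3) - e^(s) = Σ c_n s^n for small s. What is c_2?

-37/72

Expand each term separately and add.
g(0) = 0
g′(0) = -5/6
g′′(0) = -37/36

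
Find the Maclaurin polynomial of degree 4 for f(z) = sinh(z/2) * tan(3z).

Take the Cauchy product of the two expansions.
f(0) = 0
f′(0) = 0
f′′(0) = 3
f′′′(0) = 0
f^(4)(0) = 219/2
The Taylor polynomial is Σ f^(k)(0)/k! · z^k.

73*z^4/16 + 3*z^2/2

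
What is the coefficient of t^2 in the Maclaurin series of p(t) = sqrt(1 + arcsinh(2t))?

Substitute the inner expansion into the outer series and collect powers.
p(0) = 1
p′(0) = 1
p′′(0) = -1
The Taylor polynomial is Σ p^(k)(0)/k! · t^k.

-1/2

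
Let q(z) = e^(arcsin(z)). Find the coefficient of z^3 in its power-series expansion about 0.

Compose series: expand the inner function first, then feed it into the outer expansion.
[z^0] = 1;  [z^1] = 1;  [z^2] = 1/2;  [z^3] = 1/3.
So c_3 = q′′′(0)/3! = 1/3.

1/3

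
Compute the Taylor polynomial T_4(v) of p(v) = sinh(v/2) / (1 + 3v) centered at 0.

-217*v^4/16 + 217*v^3/48 - 3*v^2/2 + v/2

Expand each factor separately, then convolve coefficients.
p(0) = 0
p′(0) = 1/2
p′′(0) = -3
p′′′(0) = 217/8
p^(4)(0) = -651/2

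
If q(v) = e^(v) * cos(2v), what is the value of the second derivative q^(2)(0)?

-3

Expand each factor separately, then convolve coefficients.
From the series, [v^2] q = -3/2; multiply by 2! = 2 to get -3.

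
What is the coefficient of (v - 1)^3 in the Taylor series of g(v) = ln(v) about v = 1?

1/3

Compute the successive derivatives at the expansion point and divide by k!.
g(1) = 0
g′(1) = 1
g′′(1) = -1
g′′′(1) = 2
So c_3 = g′′′(1)/3! = 1/3.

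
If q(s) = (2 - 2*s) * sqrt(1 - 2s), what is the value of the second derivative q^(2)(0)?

Multiply each power in the prefactor through the base expansion.
From the series, [s^2] q = 1; multiply by 2! = 2 to get 2.

2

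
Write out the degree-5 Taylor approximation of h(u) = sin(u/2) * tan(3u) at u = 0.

71*u^4/16 + 3*u^2/2

Write out both Maclaurin series and multiply, keeping only the needed powers.
h(0) = 0
h′(0) = 0
h′′(0) = 3
h′′′(0) = 0
h^(4)(0) = 213/2
h^(5)(0) = 0
Then c_k = h^(k)(0)/k! gives each Taylor coefficient.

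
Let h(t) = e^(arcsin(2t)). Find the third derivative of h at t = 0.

16

Let u equal the inner series; expand the outer function in u and truncate.
The coefficient of t^3 in the expansion is 8/3, so h′′′(0) = 3! * (8/3) = 16.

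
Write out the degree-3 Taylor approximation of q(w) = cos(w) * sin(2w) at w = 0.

-7*w^3/3 + 2*w

Write out both Maclaurin series and multiply, keeping only the needed powers.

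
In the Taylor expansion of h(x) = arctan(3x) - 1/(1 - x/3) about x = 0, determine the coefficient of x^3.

-244/27

Add the two expansions coefficient-wise.
[x^0] = -1;  [x^1] = 8/3;  [x^2] = -1/9;  [x^3] = -244/27.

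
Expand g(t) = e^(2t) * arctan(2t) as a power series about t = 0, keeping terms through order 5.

12*t^5/5 - 8*t^4/3 + 4*t^3/3 + 4*t^2 + 2*t

Write out both Maclaurin series and multiply, keeping only the needed powers.
g(0) = 0
g′(0) = 2
g′′(0) = 8
g′′′(0) = 8
g^(4)(0) = -64
g^(5)(0) = 288
Dividing each by k! gives the coefficients c_0, ..., c_5.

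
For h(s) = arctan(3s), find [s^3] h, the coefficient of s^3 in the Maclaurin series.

h(0) = 0
h′(0) = 3
h′′(0) = 0
h′′′(0) = -54
So c_3 = h′′′(0)/3! = -9.

-9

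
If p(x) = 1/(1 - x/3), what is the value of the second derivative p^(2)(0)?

2/9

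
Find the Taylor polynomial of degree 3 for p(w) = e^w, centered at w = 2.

p(2) = e^(2)
p′(2) = e^(2)
p′′(2) = e^(2)
p′′′(2) = e^(2)
Dividing each by k! gives the coefficients c_0, ..., c_3.

(w - 2)^3*e^(2)/6 + (w - 2)^2*e^(2)/2 + (w - 2)*e^(2) + e^(2)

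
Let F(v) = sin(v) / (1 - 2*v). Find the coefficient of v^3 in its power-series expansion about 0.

Use 1/(1 - r) = Σ r^k on the denominator, then take the Cauchy product.
F(0) = 0
F′(0) = 1
F′′(0) = 4
F′′′(0) = 23
So c_3 = F′′′(0)/3! = 23/6.

23/6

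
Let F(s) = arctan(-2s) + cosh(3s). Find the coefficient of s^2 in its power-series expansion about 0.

Expand each term separately and add.

9/2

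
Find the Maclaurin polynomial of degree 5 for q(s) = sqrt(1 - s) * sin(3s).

1581*s^5/640 + 33*s^4/16 - 39*s^3/8 - 3*s^2/2 + 3*s

Take the Cauchy product of the two expansions.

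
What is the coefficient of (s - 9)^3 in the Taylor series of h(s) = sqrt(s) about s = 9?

Apply the Taylor formula c_k = f^(k)(a)/k!.
h(9) = 3
h′(9) = 1/6
h′′(9) = -1/108
h′′′(9) = 1/648

1/3888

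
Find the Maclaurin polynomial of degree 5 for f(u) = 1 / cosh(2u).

10*u^4/3 - 2*u^2 + 1

Invert the denominator's series and multiply.
f(0) = 1
f′(0) = 0
f′′(0) = -4
f′′′(0) = 0
f^(4)(0) = 80
f^(5)(0) = 0
Dividing each by k! gives the coefficients c_0, ..., c_5.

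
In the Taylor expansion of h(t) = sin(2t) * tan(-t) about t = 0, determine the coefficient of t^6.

-4/45

Multiply the two series term by term and collect like powers.
h(0) = 0
h′(0) = 0
h′′(0) = -4
h′′′(0) = 0
h^(4)(0) = 16
h^(5)(0) = 0
h^(6)(0) = -64
Dividing each by k! gives the coefficients c_0, ..., c_6.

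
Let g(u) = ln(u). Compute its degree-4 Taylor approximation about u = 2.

-(u - 2)^4/64 + (u - 2)^3/24 - (u - 2)^2/8 + (u - 2)/2 + ln(2)

Use the known series and substitute for the argument.
g(2) = ln(2)
g′(2) = 1/2
g′′(2) = -1/4
g′′′(2) = 1/4
g^(4)(2) = -3/8
The Taylor polynomial is Σ g^(k)(2)/k! · (u - 2)^k.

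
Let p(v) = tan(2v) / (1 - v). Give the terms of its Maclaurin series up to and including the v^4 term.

Expand each factor separately, then convolve coefficients.
p(0) = 0
p′(0) = 2
p′′(0) = 4
p′′′(0) = 28
p^(4)(0) = 112

14*v^4/3 + 14*v^3/3 + 2*v^2 + 2*v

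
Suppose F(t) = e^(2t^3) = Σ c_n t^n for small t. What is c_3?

2

Compute the successive derivatives at the expansion point and divide by k!.
So c_3 = F′′′(0)/3! = 2.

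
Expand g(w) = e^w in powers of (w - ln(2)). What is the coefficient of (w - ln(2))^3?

1/3

g(ln(2)) = 2
g′(ln(2)) = 2
g′′(ln(2)) = 2
g′′′(ln(2)) = 2
So c_3 = g′′′(ln(2))/3! = 1/3.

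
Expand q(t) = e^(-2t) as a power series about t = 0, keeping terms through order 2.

2*t^2 - 2*t + 1

Use the known series and substitute for the argument.
[t^0] = 1;  [t^1] = -2;  [t^2] = 2.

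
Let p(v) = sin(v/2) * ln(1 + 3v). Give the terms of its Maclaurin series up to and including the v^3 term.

Multiply the two series term by term and collect like powers.
p(0) = 0
p′(0) = 0
p′′(0) = 3
p′′′(0) = -27/2
The Taylor polynomial is Σ p^(k)(0)/k! · v^k.

-9*v^3/4 + 3*v^2/2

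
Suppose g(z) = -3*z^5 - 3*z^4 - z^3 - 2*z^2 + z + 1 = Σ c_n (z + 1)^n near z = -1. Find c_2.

Use the known series and substitute for the argument.
g(-1) = -1
g′(-1) = -1
g′′(-1) = 26
So c_2 = g′′(-1)/2! = 13.

13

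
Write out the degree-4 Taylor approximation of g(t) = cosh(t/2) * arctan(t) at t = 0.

Expand each factor separately, then convolve coefficients.
g(0) = 0
g′(0) = 1
g′′(0) = 0
g′′′(0) = -5/4
g^(4)(0) = 0

-5*t^3/24 + t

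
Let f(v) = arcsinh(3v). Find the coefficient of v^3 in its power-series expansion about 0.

-9/2

Compute the successive derivatives at the expansion point and divide by k!.
[v^0] = 0;  [v^1] = 3;  [v^2] = 0;  [v^3] = -9/2.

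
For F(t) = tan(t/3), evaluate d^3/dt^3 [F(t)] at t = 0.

Apply the Taylor formula c_k = f^(k)(a)/k!.
The coefficient of t^3 in the expansion is 1/81, so F′′′(0) = 3! * (1/81) = 2/27.

2/27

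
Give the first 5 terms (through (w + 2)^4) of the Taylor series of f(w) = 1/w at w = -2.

-(w + 2)^4/32 - (w + 2)^3/16 - (w + 2)^2/8 - (w + 2)/4 - 1/2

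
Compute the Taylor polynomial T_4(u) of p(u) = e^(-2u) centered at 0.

Compute the successive derivatives at the expansion point and divide by k!.

2*u^4/3 - 4*u^3/3 + 2*u^2 - 2*u + 1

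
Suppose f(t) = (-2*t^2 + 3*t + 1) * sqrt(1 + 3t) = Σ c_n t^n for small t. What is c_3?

-75/16

Multiply each power in the prefactor through the base expansion.
f(0) = 1
f′(0) = 9/2
f′′(0) = 11/4
f′′′(0) = -225/8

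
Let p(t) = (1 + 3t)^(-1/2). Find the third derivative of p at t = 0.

-405/8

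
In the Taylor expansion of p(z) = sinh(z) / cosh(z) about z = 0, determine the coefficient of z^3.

Invert the denominator's series and multiply.
p(0) = 0
p′(0) = 1
p′′(0) = 0
p′′′(0) = -2

-1/3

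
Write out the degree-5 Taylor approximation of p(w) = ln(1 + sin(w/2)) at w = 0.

w^5/768 - w^4/192 + w^3/48 - w^2/8 + w/2

Let u equal the inner series; expand the outer function in u and truncate.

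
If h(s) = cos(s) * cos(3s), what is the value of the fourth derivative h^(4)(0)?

Write out both Maclaurin series and multiply, keeping only the needed powers.
From the series, [s^4] h = 17/3; multiply by 4! = 24 to get 136.

136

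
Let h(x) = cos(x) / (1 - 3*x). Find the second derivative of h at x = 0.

Use 1/(1 - r) = Σ r^k on the denominator, then take the Cauchy product.
From the series, [x^2] h = 17/2; multiply by 2! = 2 to get 17.

17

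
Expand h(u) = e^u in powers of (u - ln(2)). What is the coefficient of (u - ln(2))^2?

1

Apply the Taylor formula c_k = f^(k)(a)/k!.
h(ln(2)) = 2
h′(ln(2)) = 2
h′′(ln(2)) = 2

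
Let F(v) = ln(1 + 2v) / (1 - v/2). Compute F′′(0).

-2

Expand each factor separately, then convolve coefficients.
The coefficient of v^2 in the expansion is -1, so F′′(0) = 2! * (-1) = -2.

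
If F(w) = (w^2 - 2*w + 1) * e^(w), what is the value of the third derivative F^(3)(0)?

1

Multiply each power in the prefactor through the base expansion.
The coefficient of w^3 in the expansion is 1/6, so F′′′(0) = 3! * (1/6) = 1.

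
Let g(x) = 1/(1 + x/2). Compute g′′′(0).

-3/4

Use the known series and substitute for the argument.
From the series, [x^3] g = -1/8; multiply by 3! = 6 to get -3/4.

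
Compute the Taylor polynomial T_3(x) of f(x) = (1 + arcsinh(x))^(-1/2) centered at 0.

-11*x^3/48 + 3*x^2/8 - x/2 + 1

Let u equal the inner series; expand the outer function in u and truncate.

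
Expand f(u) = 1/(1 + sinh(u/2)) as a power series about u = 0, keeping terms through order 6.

Plug the Maclaurin series of the inner function into that of the outer and collect terms.

77*u^6/2880 - 181*u^5/3840 + u^4/12 - 7*u^3/48 + u^2/4 - u/2 + 1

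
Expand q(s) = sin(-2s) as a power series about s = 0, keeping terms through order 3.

4*s^3/3 - 2*s

q(0) = 0
q′(0) = -2
q′′(0) = 0
q′′′(0) = 8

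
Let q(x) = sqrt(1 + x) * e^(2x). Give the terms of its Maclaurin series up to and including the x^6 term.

Take the Cauchy product of the two expansions.
q(0) = 1
q′(0) = 5/2
q′′(0) = 23/4
q′′′(0) = 103/8
q^(4)(0) = 449/16
q^(5)(0) = 1949/32
q^(6)(0) = 8215/64
Then c_k = q^(k)(0)/k! gives each Taylor coefficient.

1643*x^6/9216 + 1949*x^5/3840 + 449*x^4/384 + 103*x^3/48 + 23*x^2/8 + 5*x/2 + 1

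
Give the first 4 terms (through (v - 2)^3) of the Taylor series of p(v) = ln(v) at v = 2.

(v - 2)^3/24 - (v - 2)^2/8 + (v - 2)/2 + ln(2)

[(v - 2)^0] = ln(2);  [(v - 2)^1] = 1/2;  [(v - 2)^2] = -1/8;  [(v - 2)^3] = 1/24.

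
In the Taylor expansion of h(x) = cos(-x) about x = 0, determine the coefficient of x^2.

-1/2

Apply the Taylor formula c_k = f^(k)(a)/k!.
h(0) = 1
h′(0) = 0
h′′(0) = -1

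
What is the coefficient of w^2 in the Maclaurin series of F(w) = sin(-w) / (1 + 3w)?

Expand each factor separately, then convolve coefficients.
F(0) = 0
F′(0) = -1
F′′(0) = 6
Dividing each by k! gives the coefficients c_0, ..., c_2.

3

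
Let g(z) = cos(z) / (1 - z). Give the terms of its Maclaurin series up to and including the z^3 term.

z^3/2 + z^2/2 + z + 1

Write out both Maclaurin series and multiply, keeping only the needed powers.
[z^0] = 1;  [z^1] = 1;  [z^2] = 1/2;  [z^3] = 1/2.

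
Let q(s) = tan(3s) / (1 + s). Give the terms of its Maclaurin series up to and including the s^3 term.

Multiply the two series term by term and collect like powers.
q(0) = 0
q′(0) = 3
q′′(0) = -6
q′′′(0) = 72

12*s^3 - 3*s^2 + 3*s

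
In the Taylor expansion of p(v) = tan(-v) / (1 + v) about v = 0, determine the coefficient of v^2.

Multiply the two series term by term and collect like powers.
p(0) = 0
p′(0) = -1
p′′(0) = 2
Then c_k = p^(k)(0)/k! gives each Taylor coefficient.

1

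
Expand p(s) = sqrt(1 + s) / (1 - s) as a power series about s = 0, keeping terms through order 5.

365*s^5/256 + 179*s^4/128 + 23*s^3/16 + 11*s^2/8 + 3*s/2 + 1

Multiply the two series term by term and collect like powers.
[s^0] = 1;  [s^1] = 3/2;  [s^2] = 11/8;  [s^3] = 23/16;  [s^4] = 179/128;  [s^5] = 365/256.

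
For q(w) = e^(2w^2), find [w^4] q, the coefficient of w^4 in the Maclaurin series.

[w^0] = 1;  [w^1] = 0;  [w^2] = 2;  [w^3] = 0;  [w^4] = 2.

2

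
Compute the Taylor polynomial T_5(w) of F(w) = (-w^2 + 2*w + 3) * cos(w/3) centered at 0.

Multiply each power in the prefactor through the base expansion.

w^5/972 + 37*w^4/648 - w^3/9 - 7*w^2/6 + 2*w + 3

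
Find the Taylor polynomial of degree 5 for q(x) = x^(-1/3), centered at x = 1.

Apply the Taylor formula c_k = f^(k)(a)/k!.
[(x - 1)^0] = 1;  [(x - 1)^1] = -1/3;  [(x - 1)^2] = 2/9;  [(x - 1)^3] = -14/81;  [(x - 1)^4] = 35/243;  [(x - 1)^5] = -91/729.

-91*(x - 1)^5/729 + 35*(x - 1)^4/243 - 14*(x - 1)^3/81 + 2*(x - 1)^2/9 - (x - 1)/3 + 1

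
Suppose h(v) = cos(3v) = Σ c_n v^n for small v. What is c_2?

-9/2

[v^0] = 1;  [v^1] = 0;  [v^2] = -9/2.
So c_2 = h′′(0)/2! = -9/2.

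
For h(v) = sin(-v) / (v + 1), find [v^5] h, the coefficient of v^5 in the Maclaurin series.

Multiply the numerator's expansion by the denominator's geometric series.
h(0) = 0
h′(0) = -1
h′′(0) = 2
h′′′(0) = -5
h^(4)(0) = 20
h^(5)(0) = -101
Then c_k = h^(k)(0)/k! gives each Taylor coefficient.

-101/120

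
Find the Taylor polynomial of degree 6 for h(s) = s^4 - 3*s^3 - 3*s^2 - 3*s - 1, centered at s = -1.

Apply the Taylor formula c_k = f^(k)(a)/k!.
[(s + 1)^0] = 3;  [(s + 1)^1] = -10;  [(s + 1)^2] = 12;  [(s + 1)^3] = -7;  [(s + 1)^4] = 1;  [(s + 1)^5] = 0;  [(s + 1)^6] = 0.

(s + 1)^4 - 7*(s + 1)^3 + 12*(s + 1)^2 - 10*(s + 1) + 3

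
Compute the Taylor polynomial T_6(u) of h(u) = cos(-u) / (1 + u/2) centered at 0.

-19*u^6/2880 + u^5/96 - u^4/48 + u^3/8 - u^2/4 - u/2 + 1

Multiply the two series term by term and collect like powers.
[u^0] = 1;  [u^1] = -1/2;  [u^2] = -1/4;  [u^3] = 1/8;  [u^4] = -1/48;  [u^5] = 1/96;  [u^6] = -19/2880.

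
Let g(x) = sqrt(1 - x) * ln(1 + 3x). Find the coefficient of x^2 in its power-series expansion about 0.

Multiply the two series term by term and collect like powers.
So c_2 = g′′(0)/2! = -6.

-6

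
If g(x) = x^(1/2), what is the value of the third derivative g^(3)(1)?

The coefficient of (x - 1)^3 in the expansion is 1/16, so g′′′(1) = 3! * (1/16) = 3/8.

3/8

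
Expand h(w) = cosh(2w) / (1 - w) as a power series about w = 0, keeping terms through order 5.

Expand each factor separately, then convolve coefficients.

11*w^5/3 + 11*w^4/3 + 3*w^3 + 3*w^2 + w + 1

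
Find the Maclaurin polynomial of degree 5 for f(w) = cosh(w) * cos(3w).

7*w^4/6 - 4*w^2 + 1

Write out both Maclaurin series and multiply, keeping only the needed powers.
f(0) = 1
f′(0) = 0
f′′(0) = -8
f′′′(0) = 0
f^(4)(0) = 28
f^(5)(0) = 0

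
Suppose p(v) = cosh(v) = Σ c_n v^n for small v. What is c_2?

[v^0] = 1;  [v^1] = 0;  [v^2] = 1/2.

1/2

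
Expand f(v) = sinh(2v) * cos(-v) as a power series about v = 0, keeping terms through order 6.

-19*v^5/60 + v^3/3 + 2*v

Multiply the two series term by term and collect like powers.
f(0) = 0
f′(0) = 2
f′′(0) = 0
f′′′(0) = 2
f^(4)(0) = 0
f^(5)(0) = -38
f^(6)(0) = 0
Dividing each by k! gives the coefficients c_0, ..., c_6.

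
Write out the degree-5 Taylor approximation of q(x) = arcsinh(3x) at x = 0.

729*x^5/40 - 9*x^3/2 + 3*x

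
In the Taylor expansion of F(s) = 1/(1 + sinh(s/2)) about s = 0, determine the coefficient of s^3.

Let u equal the inner series; expand the outer function in u and truncate.

-7/48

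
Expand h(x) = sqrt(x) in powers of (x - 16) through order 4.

-5*(x - 16)^4/2097152 + (x - 16)^3/16384 - (x - 16)^2/512 + (x - 16)/8 + 4

Compute the successive derivatives at the expansion point and divide by k!.
h(16) = 4
h′(16) = 1/8
h′′(16) = -1/256
h′′′(16) = 3/8192
h^(4)(16) = -15/262144
The Taylor polynomial is Σ h^(k)(16)/k! · (x - 16)^k.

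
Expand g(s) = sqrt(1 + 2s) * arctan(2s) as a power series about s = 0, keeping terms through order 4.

-5*s^4/3 - 11*s^3/3 + 2*s^2 + 2*s

Write out both Maclaurin series and multiply, keeping only the needed powers.
g(0) = 0
g′(0) = 2
g′′(0) = 4
g′′′(0) = -22
g^(4)(0) = -40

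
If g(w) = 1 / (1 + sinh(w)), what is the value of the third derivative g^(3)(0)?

-7

Use the geometric series for the reciprocal, then substitute.
The coefficient of w^3 in the expansion is -7/6, so g′′′(0) = 3! * (-7/6) = -7.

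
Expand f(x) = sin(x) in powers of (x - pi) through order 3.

(x - pi)^3/6 - (x - pi)

f(pi) = 0
f′(pi) = -1
f′′(pi) = 0
f′′′(pi) = 1
Dividing each by k! gives the coefficients c_0, ..., c_3.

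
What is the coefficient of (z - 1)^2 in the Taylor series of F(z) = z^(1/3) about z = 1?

-1/9

Differentiate repeatedly and evaluate at the center.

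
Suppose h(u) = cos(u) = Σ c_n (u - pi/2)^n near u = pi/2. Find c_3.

h(pi/2) = 0
h′(pi/2) = -1
h′′(pi/2) = 0
h′′′(pi/2) = 1
So c_3 = h′′′(pi/2)/3! = 1/6.

1/6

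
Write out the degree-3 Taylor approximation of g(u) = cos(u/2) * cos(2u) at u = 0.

1 - 17*u^2/8

Expand each factor separately, then convolve coefficients.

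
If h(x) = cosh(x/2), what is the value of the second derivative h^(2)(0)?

The coefficient of x^2 in the expansion is 1/8, so h′′(0) = 2! * (1/8) = 1/4.

1/4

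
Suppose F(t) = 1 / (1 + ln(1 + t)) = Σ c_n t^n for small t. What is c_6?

3289/360

Expand as Σ (-1)^k u^k with u equal to the inner function's series.
F(0) = 1
F′(0) = -1
F′′(0) = 3
F′′′(0) = -14
F^(4)(0) = 88
F^(5)(0) = -694
F^(6)(0) = 6578
Then c_k = F^(k)(0)/k! gives each Taylor coefficient.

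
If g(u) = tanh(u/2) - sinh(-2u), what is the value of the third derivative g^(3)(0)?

31/4

Combine the two series term by term.
The coefficient of u^3 in the expansion is 31/24, so g′′′(0) = 3! * (31/24) = 31/4.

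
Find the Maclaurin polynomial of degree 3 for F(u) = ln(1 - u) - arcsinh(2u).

Combine the two series term by term.
F(0) = 0
F′(0) = -3
F′′(0) = -1
F′′′(0) = 6

u^3 - u^2/2 - 3*u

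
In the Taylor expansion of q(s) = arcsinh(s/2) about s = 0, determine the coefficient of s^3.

-1/48

Apply the Taylor formula c_k = f^(k)(a)/k!.
q(0) = 0
q′(0) = 1/2
q′′(0) = 0
q′′′(0) = -1/8
So c_3 = q′′′(0)/3! = -1/48.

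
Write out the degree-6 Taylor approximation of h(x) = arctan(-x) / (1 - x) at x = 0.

Multiply the numerator's expansion by the denominator's geometric series.
h(0) = 0
h′(0) = -1
h′′(0) = -2
h′′′(0) = -4
h^(4)(0) = -16
h^(5)(0) = -104
h^(6)(0) = -624

-13*x^6/15 - 13*x^5/15 - 2*x^4/3 - 2*x^3/3 - x^2 - x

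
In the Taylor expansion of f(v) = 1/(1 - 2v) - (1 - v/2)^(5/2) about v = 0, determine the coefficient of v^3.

Expand each term separately and add.
f(0) = 0
f′(0) = 13/4
f′′(0) = 113/16
f′′′(0) = 3087/64
Dividing each by k! gives the coefficients c_0, ..., c_3.

1029/128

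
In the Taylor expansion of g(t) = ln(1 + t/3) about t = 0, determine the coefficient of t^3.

1/81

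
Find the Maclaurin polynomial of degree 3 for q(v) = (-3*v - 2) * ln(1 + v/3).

Shift and add copies of the series according to the polynomial's terms.

23*v^3/162 - 8*v^2/9 - 2*v/3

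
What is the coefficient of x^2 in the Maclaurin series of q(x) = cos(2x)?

-2

Use the known series and substitute for the argument.
q(0) = 1
q′(0) = 0
q′′(0) = -4
So c_2 = q′′(0)/2! = -2.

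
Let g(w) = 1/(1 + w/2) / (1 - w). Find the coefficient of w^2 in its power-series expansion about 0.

3/4

Take the Cauchy product of the two expansions.
g(0) = 1
g′(0) = 1/2
g′′(0) = 3/2
So c_2 = g′′(0)/2! = 3/4.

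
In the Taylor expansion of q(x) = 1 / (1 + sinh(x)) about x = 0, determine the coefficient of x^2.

1

Use the geometric series for the reciprocal, then substitute.
[x^0] = 1;  [x^1] = -1;  [x^2] = 1.
So c_2 = q′′(0)/2! = 1.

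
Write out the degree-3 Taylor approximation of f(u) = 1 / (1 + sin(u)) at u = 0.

Write 1/(1+u) = 1 - u + u^2 - u^3 + ... and substitute the series for u.
f(0) = 1
f′(0) = -1
f′′(0) = 2
f′′′(0) = -5

-5*u^3/6 + u^2 - u + 1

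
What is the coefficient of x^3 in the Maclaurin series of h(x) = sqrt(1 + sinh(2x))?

Compose series: expand the inner function first, then feed it into the outer expansion.

7/6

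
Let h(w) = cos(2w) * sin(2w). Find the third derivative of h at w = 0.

Write out both Maclaurin series and multiply, keeping only the needed powers.
From the series, [w^3] h = -16/3; multiply by 3! = 6 to get -32.

-32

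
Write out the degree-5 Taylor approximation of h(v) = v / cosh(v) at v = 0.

5*v^5/24 - v^3/2 + v

Write the quotient as an unknown series and match coefficients against numerator = denominator · series.
h(0) = 0
h′(0) = 1
h′′(0) = 0
h′′′(0) = -3
h^(4)(0) = 0
h^(5)(0) = 25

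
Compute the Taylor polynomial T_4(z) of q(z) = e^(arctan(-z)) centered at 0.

-7*z^4/24 + z^3/6 + z^2/2 - z + 1

Compose series: expand the inner function first, then feed it into the outer expansion.
[z^0] = 1;  [z^1] = -1;  [z^2] = 1/2;  [z^3] = 1/6;  [z^4] = -7/24.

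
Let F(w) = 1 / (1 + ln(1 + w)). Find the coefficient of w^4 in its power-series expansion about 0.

Expand as Σ (-1)^k u^k with u equal to the inner function's series.
F(0) = 1
F′(0) = -1
F′′(0) = 3
F′′′(0) = -14
F^(4)(0) = 88
So c_4 = F^(4)(0)/4! = 11/3.

11/3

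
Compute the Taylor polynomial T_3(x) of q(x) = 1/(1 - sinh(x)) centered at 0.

Compose series: expand the inner function first, then feed it into the outer expansion.

7*x^3/6 + x^2 + x + 1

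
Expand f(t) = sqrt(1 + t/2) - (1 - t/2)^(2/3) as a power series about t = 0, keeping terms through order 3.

145*t^3/10368 - t^2/288 + 7*t/12

Expand each term separately and add.
f(0) = 0
f′(0) = 7/12
f′′(0) = -1/144
f′′′(0) = 145/1728
The Taylor polynomial is Σ f^(k)(0)/k! · t^k.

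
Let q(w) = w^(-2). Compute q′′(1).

6

Apply the Taylor formula c_k = f^(k)(a)/k!.
The coefficient of (w - 1)^2 in the expansion is 3, so q′′(1) = 2! * (3) = 6.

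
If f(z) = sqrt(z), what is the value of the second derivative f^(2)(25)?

The coefficient of (z - 25)^2 in the expansion is -1/1000, so f′′(25) = 2! * (-1/1000) = -1/500.

-1/500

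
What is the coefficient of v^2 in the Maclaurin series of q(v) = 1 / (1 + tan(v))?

Write 1/(1+u) = 1 - u + u^2 - u^3 + ... and substitute the series for u.
[v^0] = 1;  [v^1] = -1;  [v^2] = 1.

1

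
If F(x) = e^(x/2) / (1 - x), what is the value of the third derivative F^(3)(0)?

79/8

Write out both Maclaurin series and multiply, keeping only the needed powers.
The coefficient of x^3 in the expansion is 79/48, so F′′′(0) = 3! * (79/48) = 79/8.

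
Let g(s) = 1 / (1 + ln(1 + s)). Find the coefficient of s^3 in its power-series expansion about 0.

-7/3

Write 1/(1+u) = 1 - u + u^2 - u^3 + ... and substitute the series for u.
g(0) = 1
g′(0) = -1
g′′(0) = 3
g′′′(0) = -14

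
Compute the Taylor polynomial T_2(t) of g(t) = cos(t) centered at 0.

1 - t^2/2

g(0) = 1
g′(0) = 0
g′′(0) = -1
Dividing each by k! gives the coefficients c_0, ..., c_2.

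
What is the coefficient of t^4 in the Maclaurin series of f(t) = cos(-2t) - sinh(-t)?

Add the two expansions coefficient-wise.
f(0) = 1
f′(0) = 1
f′′(0) = -4
f′′′(0) = 1
f^(4)(0) = 16

2/3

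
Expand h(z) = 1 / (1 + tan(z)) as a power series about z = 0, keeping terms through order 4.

5*z^4/3 - 4*z^3/3 + z^2 - z + 1

Write 1/(1+u) = 1 - u + u^2 - u^3 + ... and substitute the series for u.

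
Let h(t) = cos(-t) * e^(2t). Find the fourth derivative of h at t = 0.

-7

Take the Cauchy product of the two expansions.
The coefficient of t^4 in the expansion is -7/24, so h^(4)(0) = 4! * (-7/24) = -7.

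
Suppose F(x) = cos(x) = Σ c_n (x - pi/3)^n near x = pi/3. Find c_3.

[(x - pi/3)^0] = 1/2;  [(x - pi/3)^1] = -sqrt(3)/2;  [(x - pi/3)^2] = -1/4;  [(x - pi/3)^3] = sqrt(3)/12.
So c_3 = F′′′(pi/3)/3! = sqrt(3)/12.

sqrt(3)/12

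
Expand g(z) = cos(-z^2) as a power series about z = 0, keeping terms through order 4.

1 - z^4/2

g(0) = 1
g′(0) = 0
g′′(0) = 0
g′′′(0) = 0
g^(4)(0) = -12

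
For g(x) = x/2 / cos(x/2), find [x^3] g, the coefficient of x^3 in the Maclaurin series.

1/16

Invert the denominator's series and multiply.
g(0) = 0
g′(0) = 1/2
g′′(0) = 0
g′′′(0) = 3/8
So c_3 = g′′′(0)/3! = 1/16.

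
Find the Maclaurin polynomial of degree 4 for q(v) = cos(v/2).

v^4/384 - v^2/8 + 1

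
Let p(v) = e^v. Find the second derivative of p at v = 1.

e

From the series, [(v - 1)^2] p = e/2; multiply by 2! = 2 to get e.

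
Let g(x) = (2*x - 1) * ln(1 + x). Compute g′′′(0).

-8

Shift and add copies of the series according to the polynomial's terms.
The coefficient of x^3 in the expansion is -4/3, so g′′′(0) = 3! * (-4/3) = -8.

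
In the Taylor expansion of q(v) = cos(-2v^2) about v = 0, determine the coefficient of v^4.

-2

Differentiate repeatedly and evaluate at the center.
q(0) = 1
q′(0) = 0
q′′(0) = 0
q′′′(0) = 0
q^(4)(0) = -48
The Taylor polynomial is Σ q^(k)(0)/k! · v^k.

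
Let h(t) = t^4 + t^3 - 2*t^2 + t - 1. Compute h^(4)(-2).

24

The coefficient of (t + 2)^4 in the expansion is 1, so h^(4)(-2) = 4! * (1) = 24.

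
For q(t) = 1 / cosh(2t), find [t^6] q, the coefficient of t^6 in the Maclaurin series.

-244/45

Divide the numerator series by the denominator series (power-series long division).
q(0) = 1
q′(0) = 0
q′′(0) = -4
q′′′(0) = 0
q^(4)(0) = 80
q^(5)(0) = 0
q^(6)(0) = -3904
So c_6 = q^(6)(0)/6! = -244/45.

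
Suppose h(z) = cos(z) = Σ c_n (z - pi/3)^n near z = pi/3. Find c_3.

sqrt(3)/12

h(pi/3) = 1/2
h′(pi/3) = -sqrt(3)/2
h′′(pi/3) = -1/2
h′′′(pi/3) = sqrt(3)/2
Then c_k = h^(k)(pi/3)/k! gives each Taylor coefficient.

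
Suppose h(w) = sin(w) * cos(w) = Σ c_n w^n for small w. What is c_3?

-2/3

Take the Cauchy product of the two expansions.
[w^0] = 0;  [w^1] = 1;  [w^2] = 0;  [w^3] = -2/3.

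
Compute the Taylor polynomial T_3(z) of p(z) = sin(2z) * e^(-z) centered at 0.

-z^3/3 - 2*z^2 + 2*z

Multiply the two series term by term and collect like powers.
p(0) = 0
p′(0) = 2
p′′(0) = -4
p′′′(0) = -2
Dividing each by k! gives the coefficients c_0, ..., c_3.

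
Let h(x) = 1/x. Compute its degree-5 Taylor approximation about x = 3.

-(x - 3)^5/729 + (x - 3)^4/243 - (x - 3)^3/81 + (x - 3)^2/27 - (x - 3)/9 + 1/3

Use the known series and substitute for the argument.
h(3) = 1/3
h′(3) = -1/9
h′′(3) = 2/27
h′′′(3) = -2/27
h^(4)(3) = 8/81
h^(5)(3) = -40/243
Dividing each by k! gives the coefficients c_0, ..., c_5.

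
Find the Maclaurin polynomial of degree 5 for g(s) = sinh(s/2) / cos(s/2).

Divide the numerator series by the denominator series (power-series long division).
g(0) = 0
g′(0) = 1/2
g′′(0) = 0
g′′′(0) = 1/2
g^(4)(0) = 0
g^(5)(0) = 9/8

3*s^5/320 + s^3/12 + s/2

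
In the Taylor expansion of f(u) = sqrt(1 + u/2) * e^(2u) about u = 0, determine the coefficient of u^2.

79/32

Write out both Maclaurin series and multiply, keeping only the needed powers.
f(0) = 1
f′(0) = 9/4
f′′(0) = 79/16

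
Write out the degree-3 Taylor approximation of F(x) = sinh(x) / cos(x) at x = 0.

2*x^3/3 + x

Invert the denominator's series and multiply.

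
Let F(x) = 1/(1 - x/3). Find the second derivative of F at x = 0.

Apply the Taylor formula c_k = f^(k)(a)/k!.
The coefficient of x^2 in the expansion is 1/9, so F′′(0) = 2! * (1/9) = 2/9.

2/9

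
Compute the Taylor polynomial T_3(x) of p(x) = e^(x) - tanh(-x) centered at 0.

Combine the two series term by term.
p(0) = 1
p′(0) = 2
p′′(0) = 1
p′′′(0) = -1

-x^3/6 + x^2/2 + 2*x + 1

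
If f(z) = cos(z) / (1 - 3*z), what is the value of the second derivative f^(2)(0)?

Multiply the numerator's expansion by the denominator's geometric series.
From the series, [z^2] f = 17/2; multiply by 2! = 2 to get 17.

17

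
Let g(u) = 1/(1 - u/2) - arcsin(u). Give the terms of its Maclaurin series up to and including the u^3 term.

Add the two expansions coefficient-wise.
[u^0] = 1;  [u^1] = -1/2;  [u^2] = 1/4;  [u^3] = -1/24.

-u^3/24 + u^2/4 - u/2 + 1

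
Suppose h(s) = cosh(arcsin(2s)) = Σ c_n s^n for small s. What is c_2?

2

Compose series: expand the inner function first, then feed it into the outer expansion.
[s^0] = 1;  [s^1] = 0;  [s^2] = 2.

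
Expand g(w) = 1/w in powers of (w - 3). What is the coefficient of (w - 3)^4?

Differentiate repeatedly and evaluate at the center.
So c_4 = g^(4)(3)/4! = 1/243.

1/243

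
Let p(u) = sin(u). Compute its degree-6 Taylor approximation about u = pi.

p(pi) = 0
p′(pi) = -1
p′′(pi) = 0
p′′′(pi) = 1
p^(4)(pi) = 0
p^(5)(pi) = -1
p^(6)(pi) = 0

-(u - pi)^5/120 + (u - pi)^3/6 - (u - pi)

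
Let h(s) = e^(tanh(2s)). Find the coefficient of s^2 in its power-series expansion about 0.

2

Compose series: expand the inner function first, then feed it into the outer expansion.
[s^0] = 1;  [s^1] = 2;  [s^2] = 2.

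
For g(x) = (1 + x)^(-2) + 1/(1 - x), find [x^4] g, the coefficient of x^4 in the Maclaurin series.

6

Expand each term separately and add.
g(0) = 2
g′(0) = -1
g′′(0) = 8
g′′′(0) = -18
g^(4)(0) = 144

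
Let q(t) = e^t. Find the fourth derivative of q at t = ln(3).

3

From the series, [(t - ln(3))^4] q = 1/8; multiply by 4! = 24 to get 3.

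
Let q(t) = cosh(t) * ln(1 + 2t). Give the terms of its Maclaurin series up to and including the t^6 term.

Write out both Maclaurin series and multiply, keeping only the needed powers.
q(0) = 0
q′(0) = 2
q′′(0) = -4
q′′′(0) = 22
q^(4)(0) = -120
q^(5)(0) = 938
q^(6)(0) = -9180
Dividing each by k! gives the coefficients c_0, ..., c_6.

-51*t^6/4 + 469*t^5/60 - 5*t^4 + 11*t^3/3 - 2*t^2 + 2*t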